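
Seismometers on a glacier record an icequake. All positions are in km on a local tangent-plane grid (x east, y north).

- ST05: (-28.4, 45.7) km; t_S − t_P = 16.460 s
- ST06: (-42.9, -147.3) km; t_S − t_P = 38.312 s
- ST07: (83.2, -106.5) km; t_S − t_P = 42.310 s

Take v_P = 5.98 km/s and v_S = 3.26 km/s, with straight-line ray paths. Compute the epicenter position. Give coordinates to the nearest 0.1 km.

-123.8 km east, 115.1 km north

Distance from S−P lag: d = Δt · v_P v_S / (v_P − v_S) = Δt · (5.98·3.26)/(5.98−3.26) ≈ 7.1672·Δt.
So d_ST05 = 117.97, d_ST06 = 274.59, d_ST07 = 303.24 km.
Circle about each station: (x + 28.4)² + (y − 45.7)² = 117.97²; (x + 42.9)² + (y + 147.3)² = 274.59²; (x − 83.2)² + (y + 106.5)² = 303.24².
Subtracting the ST05 equation from the ST06 and ST07 equations removes the quadratic terms:
-29.0 x − 386.0 y = -40840.10
223.2 x − 304.4 y = -62668.14
Solving the 2×2 system: x ≈ -123.8, y ≈ 115.1 km.
Check against ST05 (with the unrounded x, y): √((x + 28.4)²+(y − 45.7)²) = 117.97 ≈ 117.97 km. ✓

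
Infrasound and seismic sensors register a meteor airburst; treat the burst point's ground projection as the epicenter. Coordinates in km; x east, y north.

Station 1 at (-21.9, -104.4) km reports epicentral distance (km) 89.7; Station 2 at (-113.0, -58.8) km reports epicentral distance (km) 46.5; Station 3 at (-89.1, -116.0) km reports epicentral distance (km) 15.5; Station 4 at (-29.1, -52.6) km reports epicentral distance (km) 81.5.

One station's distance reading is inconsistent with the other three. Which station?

Solve using three stations at a time. Using Station 2, Station 3, Station 4 (subtract circle equations pairwise → linear system) gives (x, y) ≈ (-94.4, -101.4).
Distances from that point to each station vs reported:
  Station 1: calculated 72.5 vs reported 89.7 → residual 17.2 km
  Station 2: calculated 46.5 vs reported 46.5 → residual 0.0 km
  Station 3: calculated 15.5 vs reported 15.5 → residual 0.0 km
  Station 4: calculated 81.5 vs reported 81.5 → residual 0.0 km
Station 2, Station 3, Station 4 are mutually consistent (residuals ≈ 0); Station 1 is off by 17.2 km.

Station 1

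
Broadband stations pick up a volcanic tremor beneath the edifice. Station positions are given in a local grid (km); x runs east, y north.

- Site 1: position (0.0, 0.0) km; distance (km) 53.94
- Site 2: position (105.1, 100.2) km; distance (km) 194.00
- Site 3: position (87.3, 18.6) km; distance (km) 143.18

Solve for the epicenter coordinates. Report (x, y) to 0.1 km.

-52.3 km east, -13.2 km north

Circle about each station: x² + y² = 53.94²; (x − 105.1)² + (y − 100.2)² = 194.00²; (x − 87.3)² + (y − 18.6)² = 143.18².
Subtracting the Site 1 equation from the Site 2 and Site 3 equations removes the quadratic terms:
210.2 x + 200.4 y = -13640.43
174.6 x + 37.2 y = -9623.74
Solving the 2×2 system: x ≈ -52.3, y ≈ -13.2 km.
Check against Site 1 (with the unrounded x, y): √(x²+y²) = 53.95 ≈ 53.94 km. ✓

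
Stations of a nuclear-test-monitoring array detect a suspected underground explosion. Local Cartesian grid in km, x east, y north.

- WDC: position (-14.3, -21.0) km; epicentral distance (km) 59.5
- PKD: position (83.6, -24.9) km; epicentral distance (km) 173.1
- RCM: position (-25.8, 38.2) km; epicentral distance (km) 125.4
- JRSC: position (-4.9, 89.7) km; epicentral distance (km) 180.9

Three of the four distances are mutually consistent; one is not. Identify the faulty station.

Solve using three stations at a time. Using PKD, RCM, JRSC (subtract circle equations pairwise → linear system) gives (x, y) ≈ (-82.6, -73.8).
Distances from that point to each station vs reported:
  WDC: calculated 86.3 vs reported 59.5 → residual 26.8 km
  PKD: calculated 173.2 vs reported 173.1 → residual 0.1 km
  RCM: calculated 125.6 vs reported 125.4 → residual 0.2 km
  JRSC: calculated 181.0 vs reported 180.9 → residual 0.1 km
PKD, RCM, JRSC are mutually consistent (residuals ≈ 0); WDC is off by 26.8 km.

WDC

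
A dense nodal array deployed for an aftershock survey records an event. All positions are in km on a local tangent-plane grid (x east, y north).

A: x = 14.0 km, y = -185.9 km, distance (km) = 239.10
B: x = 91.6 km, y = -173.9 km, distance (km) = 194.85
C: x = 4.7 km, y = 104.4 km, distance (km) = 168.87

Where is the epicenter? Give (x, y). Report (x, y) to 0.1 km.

x ≈ 146.7 km, y ≈ 13.0 km

Circle about each station: (x − 14.0)² + (y + 185.9)² = 239.10²; (x − 91.6)² + (y + 173.9)² = 194.85²; (x − 4.7)² + (y − 104.4)² = 168.87².
Subtracting the A equation from the B and C equations removes the quadratic terms:
155.2 x + 24.0 y = 23079.25
-18.6 x + 580.6 y = 4818.37
Solving the 2×2 system: x ≈ 146.7, y ≈ 13.0 km.
Check against A (with the unrounded x, y): √((x − 14.0)²+(y + 185.9)²) = 239.10 ≈ 239.10 km. ✓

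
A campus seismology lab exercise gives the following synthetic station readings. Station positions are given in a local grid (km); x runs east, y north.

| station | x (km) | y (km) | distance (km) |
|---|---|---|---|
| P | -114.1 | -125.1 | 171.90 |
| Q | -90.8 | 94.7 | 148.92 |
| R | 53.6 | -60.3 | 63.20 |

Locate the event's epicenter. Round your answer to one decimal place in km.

Circle about each station: (x + 114.1)² + (y + 125.1)² = 171.90²; (x + 90.8)² + (y − 94.7)² = 148.92²; (x − 53.6)² + (y + 60.3)² = 63.20².
Subtracting pairs of circle equations eliminates x²+y² and gives linear equations (the radical axes):
46.6 x + 439.6 y = -4083.65
335.4 x + 129.6 y = 3395.60
Solving the 2×2 system: x ≈ 14.3, y ≈ -10.8 km.
Check against P (with the unrounded x, y): √((x + 114.1)²+(y + 125.1)²) = 171.90 ≈ 171.90 km. ✓

14.3 km east, -10.8 km north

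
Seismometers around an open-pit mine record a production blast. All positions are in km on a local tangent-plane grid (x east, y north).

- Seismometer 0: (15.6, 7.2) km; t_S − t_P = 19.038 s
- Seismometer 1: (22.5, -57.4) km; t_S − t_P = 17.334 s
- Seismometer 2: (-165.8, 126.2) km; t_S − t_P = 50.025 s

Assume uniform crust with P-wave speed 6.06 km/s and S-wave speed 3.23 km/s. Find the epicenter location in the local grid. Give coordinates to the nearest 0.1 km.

(140.3, -35.1)

Distance from S−P lag: d = Δt · v_P v_S / (v_P − v_S) = Δt · (6.06·3.23)/(6.06−3.23) ≈ 6.9165·Δt.
So d_Seismometer 0 = 131.68, d_Seismometer 1 = 119.89, d_Seismometer 2 = 346.00 km.
Circle about each station: (x − 15.6)² + (y − 7.2)² = 131.68²; (x − 22.5)² + (y + 57.4)² = 119.89²; (x + 165.8)² + (y − 126.2)² = 346.00².
Subtracting the Seismometer 0 equation from the Seismometer 1 and Seismometer 2 equations removes the quadratic terms:
13.8 x − 129.2 y = 6471.82
-362.8 x + 238.0 y = -59255.50
Solving the 2×2 system: x ≈ 140.3, y ≈ -35.1 km.
Check against Seismometer 0 (with the unrounded x, y): √((x − 15.6)²+(y − 7.2)²) = 131.68 ≈ 131.68 km. ✓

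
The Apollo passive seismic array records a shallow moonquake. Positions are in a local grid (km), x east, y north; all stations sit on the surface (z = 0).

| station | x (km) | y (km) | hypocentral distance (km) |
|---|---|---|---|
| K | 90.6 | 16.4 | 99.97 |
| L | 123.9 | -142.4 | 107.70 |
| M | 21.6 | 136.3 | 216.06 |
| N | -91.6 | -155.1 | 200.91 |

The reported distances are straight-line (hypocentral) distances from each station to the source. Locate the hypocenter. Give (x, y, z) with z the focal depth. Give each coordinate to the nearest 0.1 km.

(77.9, -64.1, 57.9)

Each station gives a sphere (x−x_i)² + (y−y_i)² + z² = d_i² (stations at z=0).
Subtracting the K sphere from L and M: z² cancels, leaving linear equations in x and y:
66.6 x − 317.6 y = 25546.36
-138.0 x + 239.8 y = -26120.99
Solving: x ≈ 77.895, y ≈ -64.101 km (keep extra digits for the depth step; rounded: 77.9, -64.1).
Then from the K sphere: z² = 99.97² − (x − 90.6)² − (y − 16.4)² with x = 77.895, y = -64.101, so z ≈ 57.898 ≈ 57.9 km.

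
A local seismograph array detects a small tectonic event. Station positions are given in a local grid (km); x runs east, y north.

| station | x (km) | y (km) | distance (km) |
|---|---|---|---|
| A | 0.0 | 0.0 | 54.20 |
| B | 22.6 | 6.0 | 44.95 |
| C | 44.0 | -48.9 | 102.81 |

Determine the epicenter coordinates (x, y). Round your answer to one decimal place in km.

(18.9, 50.8)

Circle about each station: x² + y² = 54.20²; (x − 22.6)² + (y − 6.0)² = 44.95²; (x − 44.0)² + (y + 48.9)² = 102.81².
Subtracting the A equation from the B and C equations removes the quadratic terms:
45.2 x + 12.0 y = 1463.90
88.0 x − 97.8 y = -3305.05
Solving the 2×2 system: x ≈ 18.9, y ≈ 50.8 km.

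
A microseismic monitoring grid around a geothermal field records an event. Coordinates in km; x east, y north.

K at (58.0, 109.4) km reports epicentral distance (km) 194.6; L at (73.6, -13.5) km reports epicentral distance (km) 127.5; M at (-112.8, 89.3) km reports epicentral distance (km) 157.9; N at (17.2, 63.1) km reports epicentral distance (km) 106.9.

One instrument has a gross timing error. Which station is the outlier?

Solve using three stations at a time. Using K, L, M (subtract circle equations pairwise → linear system) gives (x, y) ≈ (-47.2, -54.3).
Distances from that point to each station vs reported:
  K: calculated 194.6 vs reported 194.6 → residual 0.0 km
  L: calculated 127.5 vs reported 127.5 → residual 0.0 km
  M: calculated 157.9 vs reported 157.9 → residual 0.0 km
  N: calculated 133.9 vs reported 106.9 → residual 27.0 km
K, L, M are mutually consistent (residuals ≈ 0); N is off by 27.0 km.

N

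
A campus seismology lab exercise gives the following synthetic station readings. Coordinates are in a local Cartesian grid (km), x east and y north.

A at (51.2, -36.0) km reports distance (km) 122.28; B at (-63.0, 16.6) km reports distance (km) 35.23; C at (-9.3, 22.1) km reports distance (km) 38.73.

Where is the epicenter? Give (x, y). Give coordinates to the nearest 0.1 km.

Circle about each station: (x − 51.2)² + (y + 36.0)² = 122.28²; (x + 63.0)² + (y − 16.6)² = 35.23²; (x + 9.3)² + (y − 22.1)² = 38.73².
Subtracting the A equation from the B and C equations removes the quadratic terms:
-228.4 x + 105.2 y = 14038.37
-121.0 x + 116.2 y = 10109.85
Solving the 2×2 system: x ≈ -41.1, y ≈ 44.2 km.

(-41.1, 44.2)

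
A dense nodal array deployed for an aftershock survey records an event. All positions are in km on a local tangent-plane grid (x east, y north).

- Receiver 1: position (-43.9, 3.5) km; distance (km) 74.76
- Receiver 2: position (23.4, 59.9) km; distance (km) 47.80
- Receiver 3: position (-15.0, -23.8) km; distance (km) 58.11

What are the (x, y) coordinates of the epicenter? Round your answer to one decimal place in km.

Circle about each station: (x + 43.9)² + (y − 3.5)² = 74.76²; (x − 23.4)² + (y − 59.9)² = 47.80²; (x + 15.0)² + (y + 23.8)² = 58.11².
Subtracting pairs of circle equations eliminates x²+y² and gives linear equations (the radical axes):
134.6 x + 112.8 y = 5500.33
57.8 x − 54.6 y = 1064.27
Solving the 2×2 system: x ≈ 30.3, y ≈ 12.6 km.
Check against Receiver 1 (with the unrounded x, y): √((x + 43.9)²+(y − 3.5)²) = 74.76 ≈ 74.76 km. ✓

(30.3, 12.6)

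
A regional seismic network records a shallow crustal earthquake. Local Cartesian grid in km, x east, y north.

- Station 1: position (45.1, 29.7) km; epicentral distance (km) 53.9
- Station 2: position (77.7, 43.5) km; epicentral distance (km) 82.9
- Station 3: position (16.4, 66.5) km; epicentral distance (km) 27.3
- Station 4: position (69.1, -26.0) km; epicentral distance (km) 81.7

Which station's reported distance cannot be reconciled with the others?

Station 4

Solve using three stations at a time. Using Station 1, Station 2, Station 3 (subtract circle equations pairwise → linear system) gives (x, y) ≈ (-5.0, 49.6).
Distances from that point to each station vs reported:
  Station 1: calculated 53.9 vs reported 53.9 → residual 0.0 km
  Station 2: calculated 82.9 vs reported 82.9 → residual 0.0 km
  Station 3: calculated 27.2 vs reported 27.3 → residual 0.1 km
  Station 4: calculated 105.8 vs reported 81.7 → residual 24.1 km
Station 1, Station 2, Station 3 are mutually consistent (residuals ≈ 0); Station 4 is off by 24.1 km.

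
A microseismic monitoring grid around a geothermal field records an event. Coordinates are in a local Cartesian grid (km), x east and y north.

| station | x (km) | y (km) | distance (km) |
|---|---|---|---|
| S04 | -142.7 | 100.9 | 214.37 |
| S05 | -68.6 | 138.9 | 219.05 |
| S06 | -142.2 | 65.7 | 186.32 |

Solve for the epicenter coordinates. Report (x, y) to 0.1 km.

Circle about each station: (x + 142.7)² + (y − 100.9)² = 214.37²; (x + 68.6)² + (y − 138.9)² = 219.05²; (x + 142.2)² + (y − 65.7)² = 186.32².
Subtracting pairs of circle equations eliminates x²+y² and gives linear equations (the radical axes):
148.2 x + 76.0 y = -8573.34
1.0 x − 70.4 y = 5232.58
Solving the 2×2 system: x ≈ -19.6, y ≈ -74.6 km.
Check against S04 (with the unrounded x, y): √((x + 142.7)²+(y − 100.9)²) = 214.38 ≈ 214.37 km. ✓

-19.6 km east, -74.6 km north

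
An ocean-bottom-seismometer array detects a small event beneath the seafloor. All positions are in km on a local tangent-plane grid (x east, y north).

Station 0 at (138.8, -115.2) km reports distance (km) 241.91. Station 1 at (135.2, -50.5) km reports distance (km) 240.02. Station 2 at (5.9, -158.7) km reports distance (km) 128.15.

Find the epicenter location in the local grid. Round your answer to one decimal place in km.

Circle about each station: (x − 138.8)² + (y + 115.2)² = 241.91²; (x − 135.2)² + (y + 50.5)² = 240.02²; (x − 5.9)² + (y + 158.7)² = 128.15².
Subtracting pairs of circle equations eliminates x²+y² and gives linear equations (the radical axes):
-7.2 x + 129.4 y = -10796.34
-265.8 x − 87.0 y = 34782.05
Solving the 2×2 system: x ≈ -101.7, y ≈ -89.1 km.

-101.7 km east, -89.1 km north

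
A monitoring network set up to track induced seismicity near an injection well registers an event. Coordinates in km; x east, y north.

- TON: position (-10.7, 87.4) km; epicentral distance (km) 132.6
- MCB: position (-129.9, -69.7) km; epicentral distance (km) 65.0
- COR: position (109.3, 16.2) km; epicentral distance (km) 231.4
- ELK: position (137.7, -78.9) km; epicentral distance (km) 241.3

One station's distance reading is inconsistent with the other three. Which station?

COR

Solve using three stations at a time. Using TON, MCB, ELK (subtract circle equations pairwise → linear system) gives (x, y) ≈ (-95.0, -15.0).
Distances from that point to each station vs reported:
  TON: calculated 132.6 vs reported 132.6 → residual 0.0 km
  MCB: calculated 64.9 vs reported 65.0 → residual 0.1 km
  COR: calculated 206.6 vs reported 231.4 → residual 24.8 km
  ELK: calculated 241.3 vs reported 241.3 → residual 0.0 km
TON, MCB, ELK are mutually consistent (residuals ≈ 0); COR is off by 24.8 km.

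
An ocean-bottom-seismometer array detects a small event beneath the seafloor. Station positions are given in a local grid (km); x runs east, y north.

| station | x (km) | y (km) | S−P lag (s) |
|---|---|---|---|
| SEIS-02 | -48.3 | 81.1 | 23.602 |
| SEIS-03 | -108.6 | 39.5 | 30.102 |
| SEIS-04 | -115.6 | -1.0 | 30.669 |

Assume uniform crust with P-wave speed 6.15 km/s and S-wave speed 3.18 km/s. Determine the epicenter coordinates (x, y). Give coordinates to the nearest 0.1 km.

Distance from S−P lag: d = Δt · v_P v_S / (v_P − v_S) = Δt · (6.15·3.18)/(6.15−3.18) ≈ 6.5848·Δt.
So d_SEIS-02 = 155.42, d_SEIS-03 = 198.22, d_SEIS-04 = 201.95 km.
Circle about each station: (x + 48.3)² + (y − 81.1)² = 155.42²; (x + 108.6)² + (y − 39.5)² = 198.22²; (x + 115.6)² + (y + 1.0)² = 201.95².
Subtracting pairs of circle equations eliminates x²+y² and gives linear equations (the radical axes):
-120.6 x − 83.2 y = -10691.68
-134.6 x − 164.2 y = -12174.17
Solving the 2×2 system: x ≈ 86.3, y ≈ 3.4 km.
Check against SEIS-02 (with the unrounded x, y): √((x + 48.3)²+(y − 81.1)²) = 155.44 ≈ 155.42 km. ✓

(86.3, 3.4)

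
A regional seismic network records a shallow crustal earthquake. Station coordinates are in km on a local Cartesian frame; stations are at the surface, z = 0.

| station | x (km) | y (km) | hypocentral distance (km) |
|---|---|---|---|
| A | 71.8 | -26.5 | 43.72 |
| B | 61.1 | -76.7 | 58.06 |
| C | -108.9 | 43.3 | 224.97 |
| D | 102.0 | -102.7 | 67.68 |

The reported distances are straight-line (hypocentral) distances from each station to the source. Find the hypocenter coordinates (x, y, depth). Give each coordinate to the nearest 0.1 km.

Each station gives a sphere (x−x_i)² + (y−y_i)² + z² = d_i² (stations at z=0).
Subtracting the A sphere from B and C: z² cancels, leaving linear equations in x and y:
-21.4 x − 100.4 y = 2299.08
-361.4 x + 139.6 y = -40823.45
Solving: x ≈ 96.194, y ≈ -43.403 km (keep extra digits for the depth step; rounded: 96.2, -43.4).
Then from the A sphere: z² = 43.72² − (x − 71.8)² − (y + 26.5)² with x = 96.194, y = -43.403, so z ≈ 32.104 ≈ 32.1 km.

x ≈ 96.2 km, y ≈ -43.4 km, depth ≈ 32.1 km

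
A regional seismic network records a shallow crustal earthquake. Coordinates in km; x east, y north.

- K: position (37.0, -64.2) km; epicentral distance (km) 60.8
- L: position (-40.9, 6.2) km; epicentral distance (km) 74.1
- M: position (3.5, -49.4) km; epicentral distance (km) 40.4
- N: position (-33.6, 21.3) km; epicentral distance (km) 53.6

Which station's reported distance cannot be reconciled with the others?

Solve using three stations at a time. Using K, M, N (subtract circle equations pairwise → linear system) gives (x, y) ≈ (10.3, -9.5).
Distances from that point to each station vs reported:
  K: calculated 60.8 vs reported 60.8 → residual 0.0 km
  L: calculated 53.6 vs reported 74.1 → residual 20.5 km
  M: calculated 40.5 vs reported 40.4 → residual 0.1 km
  N: calculated 53.7 vs reported 53.6 → residual 0.1 km
K, M, N are mutually consistent (residuals ≈ 0); L is off by 20.5 km.

L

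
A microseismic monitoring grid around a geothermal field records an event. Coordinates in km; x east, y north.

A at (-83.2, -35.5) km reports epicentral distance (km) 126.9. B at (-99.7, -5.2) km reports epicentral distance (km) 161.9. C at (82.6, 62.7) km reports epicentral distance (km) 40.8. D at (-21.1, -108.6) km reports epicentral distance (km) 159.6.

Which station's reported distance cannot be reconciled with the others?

Solve using three stations at a time. Using B, C, D (subtract circle equations pairwise → linear system) gives (x, y) ≈ (58.4, 29.8).
Distances from that point to each station vs reported:
  A: calculated 155.9 vs reported 126.9 → residual 29.0 km
  B: calculated 161.9 vs reported 161.9 → residual 0.0 km
  C: calculated 40.8 vs reported 40.8 → residual 0.0 km
  D: calculated 159.6 vs reported 159.6 → residual 0.0 km
B, C, D are mutually consistent (residuals ≈ 0); A is off by 29.0 km.

A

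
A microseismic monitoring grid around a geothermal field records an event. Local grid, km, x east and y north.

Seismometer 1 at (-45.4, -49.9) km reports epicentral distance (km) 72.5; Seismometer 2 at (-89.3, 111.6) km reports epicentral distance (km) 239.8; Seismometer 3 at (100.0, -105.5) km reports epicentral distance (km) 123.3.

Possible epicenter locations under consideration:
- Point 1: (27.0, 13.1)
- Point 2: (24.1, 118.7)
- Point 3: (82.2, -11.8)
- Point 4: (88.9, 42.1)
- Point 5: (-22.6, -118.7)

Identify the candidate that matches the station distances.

Point 5

For each candidate, compare |candidate − station| to the reported distance:
Point 1: residuals Seismometer 1 23.5, Seismometer 2 87.4, Seismometer 3 16.0 → max 87.4 km
Point 2: residuals Seismometer 1 109.9, Seismometer 2 126.2, Seismometer 3 113.4 → max 126.2 km
Point 3: residuals Seismometer 1 60.7, Seismometer 2 28.5, Seismometer 3 27.9 → max 60.7 km
Point 4: residuals Seismometer 1 90.3, Seismometer 2 48.5, Seismometer 3 24.7 → max 90.3 km
Point 5: residuals Seismometer 1 0.0, Seismometer 2 0.0, Seismometer 3 0.0 → max 0.0 km
Only Point 5 has all residuals ≈ 0.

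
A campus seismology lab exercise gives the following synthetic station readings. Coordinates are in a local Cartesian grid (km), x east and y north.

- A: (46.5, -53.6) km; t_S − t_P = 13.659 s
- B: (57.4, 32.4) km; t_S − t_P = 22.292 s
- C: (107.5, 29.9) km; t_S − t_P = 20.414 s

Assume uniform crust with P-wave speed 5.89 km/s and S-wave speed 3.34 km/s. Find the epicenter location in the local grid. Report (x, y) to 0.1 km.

Distance from S−P lag: d = Δt · v_P v_S / (v_P − v_S) = Δt · (5.89·3.34)/(5.89−3.34) ≈ 7.7147·Δt.
So d_A = 105.38, d_B = 171.98, d_C = 157.49 km.
Circle about each station: (x − 46.5)² + (y + 53.6)² = 105.38²; (x − 57.4)² + (y − 32.4)² = 171.98²; (x − 107.5)² + (y − 29.9)² = 157.49².
Subtracting pairs of circle equations eliminates x²+y² and gives linear equations (the radical axes):
21.8 x + 172.0 y = -19162.87
122.0 x + 167.0 y = -6283.11
Solving the 2×2 system: x ≈ 122.2, y ≈ -126.9 km.

x ≈ 122.2 km, y ≈ -126.9 km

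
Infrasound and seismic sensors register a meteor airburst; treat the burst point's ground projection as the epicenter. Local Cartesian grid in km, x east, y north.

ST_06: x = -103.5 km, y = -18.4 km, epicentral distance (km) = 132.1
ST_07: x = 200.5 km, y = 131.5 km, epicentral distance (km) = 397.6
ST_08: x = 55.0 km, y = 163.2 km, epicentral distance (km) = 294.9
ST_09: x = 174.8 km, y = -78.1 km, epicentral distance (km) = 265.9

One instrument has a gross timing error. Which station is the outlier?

ST_08

Solve using three stations at a time. Using ST_06, ST_07, ST_09 (subtract circle equations pairwise → linear system) gives (x, y) ≈ (-81.6, -148.7).
Distances from that point to each station vs reported:
  ST_06: calculated 132.2 vs reported 132.1 → residual 0.1 km
  ST_07: calculated 397.6 vs reported 397.6 → residual 0.0 km
  ST_08: calculated 340.5 vs reported 294.9 → residual 45.6 km
  ST_09: calculated 265.9 vs reported 265.9 → residual 0.0 km
ST_06, ST_07, ST_09 are mutually consistent (residuals ≈ 0); ST_08 is off by 45.6 km.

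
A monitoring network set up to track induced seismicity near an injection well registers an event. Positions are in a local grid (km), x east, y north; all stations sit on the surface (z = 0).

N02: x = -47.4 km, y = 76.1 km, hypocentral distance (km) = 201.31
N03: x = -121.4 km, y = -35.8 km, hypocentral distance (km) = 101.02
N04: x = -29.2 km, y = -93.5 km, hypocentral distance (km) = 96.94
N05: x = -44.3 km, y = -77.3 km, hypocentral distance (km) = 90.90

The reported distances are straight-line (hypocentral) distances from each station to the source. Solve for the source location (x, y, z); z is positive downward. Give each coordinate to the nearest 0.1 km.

x ≈ -97.3 km, y ≈ -106.8 km, depth ≈ 67.7 km

Each station gives a sphere (x−x_i)² + (y−y_i)² + z² = d_i² (stations at z=0).
Subtracting the N02 sphere from N03 and N04: z² cancels, leaving linear equations in x and y:
-148.0 x − 223.8 y = 38302.31
36.4 x − 339.2 y = 32685.27
Solving: x ≈ -97.299, y ≈ -106.801 km (keep extra digits for the depth step; rounded: -97.3, -106.8).
Then from the N02 sphere: z² = 201.31² − (x + 47.4)² − (y − 76.1)² with x = -97.299, y = -106.801, so z ≈ 67.698 ≈ 67.7 km.
Check against N05 (with the unrounded solution): distance 90.90 ≈ 90.90 km. ✓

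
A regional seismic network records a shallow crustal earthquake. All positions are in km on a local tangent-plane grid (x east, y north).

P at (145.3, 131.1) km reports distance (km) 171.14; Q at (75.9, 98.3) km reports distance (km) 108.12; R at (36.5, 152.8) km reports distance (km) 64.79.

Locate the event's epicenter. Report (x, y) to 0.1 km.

Circle about each station: (x − 145.3)² + (y − 131.1)² = 171.14²; (x − 75.9)² + (y − 98.3)² = 108.12²; (x − 36.5)² + (y − 152.8)² = 64.79².
Subtracting the P equation from the Q and R equations removes the quadratic terms:
-138.8 x − 65.6 y = -5276.63
-217.6 x + 43.4 y = 11471.95
Solving the 2×2 system: x ≈ -25.8, y ≈ 135.0 km.
Check against P (with the unrounded x, y): √((x − 145.3)²+(y − 131.1)²) = 171.14 ≈ 171.14 km. ✓

-25.8 km east, 135.0 km north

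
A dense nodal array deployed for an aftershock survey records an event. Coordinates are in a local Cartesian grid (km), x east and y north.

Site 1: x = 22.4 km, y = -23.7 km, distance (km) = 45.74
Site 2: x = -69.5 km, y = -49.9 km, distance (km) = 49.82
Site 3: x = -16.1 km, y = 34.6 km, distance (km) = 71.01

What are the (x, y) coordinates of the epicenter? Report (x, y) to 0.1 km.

Circle about each station: (x − 22.4)² + (y + 23.7)² = 45.74²; (x + 69.5)² + (y + 49.9)² = 49.82²; (x + 16.1)² + (y − 34.6)² = 71.01².
Subtracting pairs of circle equations eliminates x²+y² and gives linear equations (the radical axes):
-183.8 x − 52.4 y = 5866.93
-77.0 x + 116.6 y = -2557.35
Solving the 2×2 system: x ≈ -21.6, y ≈ -36.2 km.
Check against Site 1 (with the unrounded x, y): √((x − 22.4)²+(y + 23.7)²) = 45.74 ≈ 45.74 km. ✓

(-21.6, -36.2)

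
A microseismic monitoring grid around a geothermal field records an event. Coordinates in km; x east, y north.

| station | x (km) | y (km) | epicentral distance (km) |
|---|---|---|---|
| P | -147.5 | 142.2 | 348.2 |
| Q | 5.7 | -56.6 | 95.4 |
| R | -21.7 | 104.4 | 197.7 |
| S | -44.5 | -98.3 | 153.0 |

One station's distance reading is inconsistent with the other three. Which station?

Solve using three stations at a time. Using Q, R, S (subtract circle equations pairwise → linear system) gives (x, y) ≈ (100.9, -50.7).
Distances from that point to each station vs reported:
  P: calculated 314.5 vs reported 348.2 → residual 33.7 km
  Q: calculated 95.4 vs reported 95.4 → residual 0.0 km
  R: calculated 197.7 vs reported 197.7 → residual 0.0 km
  S: calculated 153.0 vs reported 153.0 → residual 0.0 km
Q, R, S are mutually consistent (residuals ≈ 0); P is off by 33.7 km.

P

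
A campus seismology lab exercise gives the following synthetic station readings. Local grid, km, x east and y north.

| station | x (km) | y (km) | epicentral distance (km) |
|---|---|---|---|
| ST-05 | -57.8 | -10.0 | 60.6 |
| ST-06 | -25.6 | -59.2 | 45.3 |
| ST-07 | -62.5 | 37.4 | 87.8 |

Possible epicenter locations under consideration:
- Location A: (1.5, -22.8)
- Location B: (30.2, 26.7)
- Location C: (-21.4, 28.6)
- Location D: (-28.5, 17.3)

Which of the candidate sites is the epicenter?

For each candidate, compare |candidate − station| to the reported distance:
Location A: residuals ST-05 0.1, ST-06 0.1, ST-07 0.1 → max 0.1 km
Location B: residuals ST-05 34.7, ST-06 57.1, ST-07 5.5 → max 57.1 km
Location C: residuals ST-05 7.5, ST-06 42.6, ST-07 45.8 → max 45.8 km
Location D: residuals ST-05 20.6, ST-06 31.3, ST-07 48.3 → max 48.3 km
Only Location A has all residuals ≈ 0.

Location A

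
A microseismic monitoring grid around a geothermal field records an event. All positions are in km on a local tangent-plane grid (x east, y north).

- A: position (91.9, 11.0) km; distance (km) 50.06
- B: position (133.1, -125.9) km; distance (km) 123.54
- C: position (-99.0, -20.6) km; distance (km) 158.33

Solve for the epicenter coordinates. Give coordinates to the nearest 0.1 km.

(59.2, -26.9)

Circle about each station: (x − 91.9)² + (y − 11.0)² = 50.06²; (x − 133.1)² + (y + 125.9)² = 123.54²; (x + 99.0)² + (y + 20.6)² = 158.33².
Subtracting pairs of circle equations eliminates x²+y² and gives linear equations (the radical axes):
82.4 x − 273.8 y = 12243.68
-381.8 x − 63.2 y = -20903.64
Solving the 2×2 system: x ≈ 59.2, y ≈ -26.9 km.
Check against A (with the unrounded x, y): √((x − 91.9)²+(y − 11.0)²) = 50.06 ≈ 50.06 km. ✓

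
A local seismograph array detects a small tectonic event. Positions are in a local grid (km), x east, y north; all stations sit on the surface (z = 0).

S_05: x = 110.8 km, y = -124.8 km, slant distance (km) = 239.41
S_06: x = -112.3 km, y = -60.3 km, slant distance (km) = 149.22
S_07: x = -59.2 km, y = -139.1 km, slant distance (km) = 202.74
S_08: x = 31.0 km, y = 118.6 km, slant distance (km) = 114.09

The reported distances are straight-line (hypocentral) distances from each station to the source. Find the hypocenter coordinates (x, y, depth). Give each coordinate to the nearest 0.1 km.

Each station gives a sphere (x−x_i)² + (y−y_i)² + z² = d_i² (stations at z=0).
Subtracting the S_05 sphere from S_06 and S_07: z² cancels, leaving linear equations in x and y:
-446.2 x + 129.0 y = 23446.24
-340.0 x − 28.6 y = 11215.41
Solving: x ≈ -37.395, y ≈ 52.408 km (keep extra digits for the depth step; rounded: -37.4, 52.4).
Then from the S_05 sphere: z² = 239.41² − (x − 110.8)² − (y + 124.8)² with x = -37.395, y = 52.408, so z ≈ 62.871 ≈ 62.9 km.
Check against S_08 (with the unrounded solution): distance 114.07 ≈ 114.09 km. ✓

(-37.4, 52.4, 62.9)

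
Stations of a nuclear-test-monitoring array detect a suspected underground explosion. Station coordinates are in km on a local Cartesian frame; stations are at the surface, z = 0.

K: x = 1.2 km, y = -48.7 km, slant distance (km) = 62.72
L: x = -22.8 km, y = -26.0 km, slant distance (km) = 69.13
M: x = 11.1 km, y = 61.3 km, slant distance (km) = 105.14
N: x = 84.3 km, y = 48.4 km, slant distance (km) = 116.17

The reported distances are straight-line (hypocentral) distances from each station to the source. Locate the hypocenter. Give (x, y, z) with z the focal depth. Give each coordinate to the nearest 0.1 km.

Each station gives a sphere (x−x_i)² + (y−y_i)² + z² = d_i² (stations at z=0).
Subtracting the K sphere from L and M: z² cancels, leaving linear equations in x and y:
-48.0 x + 45.4 y = -2022.45
19.8 x + 220.0 y = -5612.85
Solving: x ≈ 16.591, y ≈ -27.006 km (keep extra digits for the depth step; rounded: 16.6, -27.0).
Then from the K sphere: z² = 62.72² − (x − 1.2)² − (y + 48.7)² with x = 16.591, y = -27.006, so z ≈ 56.800 ≈ 56.8 km.

x ≈ 16.6 km, y ≈ -27.0 km, depth ≈ 56.8 km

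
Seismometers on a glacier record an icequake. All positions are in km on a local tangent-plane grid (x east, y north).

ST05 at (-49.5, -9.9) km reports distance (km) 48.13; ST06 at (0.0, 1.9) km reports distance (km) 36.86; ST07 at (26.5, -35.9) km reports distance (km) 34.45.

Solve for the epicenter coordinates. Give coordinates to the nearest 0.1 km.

-7.9 km east, -34.1 km north

Circle about each station: (x + 49.5)² + (y + 9.9)² = 48.13²; x² + (y − 1.9)² = 36.86²; (x − 26.5)² + (y + 35.9)² = 34.45².
Subtracting the ST05 equation from the ST06 and ST07 equations removes the quadratic terms:
99.0 x + 23.6 y = -1586.81
152.0 x − 52.0 y = 572.49
Solving the 2×2 system: x ≈ -7.9, y ≈ -34.1 km.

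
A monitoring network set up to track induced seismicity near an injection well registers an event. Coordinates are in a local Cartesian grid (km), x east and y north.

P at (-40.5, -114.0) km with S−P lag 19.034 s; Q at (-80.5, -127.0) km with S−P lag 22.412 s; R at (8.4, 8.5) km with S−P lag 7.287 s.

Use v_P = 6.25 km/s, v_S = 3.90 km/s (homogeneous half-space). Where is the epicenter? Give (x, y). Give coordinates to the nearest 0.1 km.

x ≈ 73.2 km, y ≈ 47.4 km

Distance from S−P lag: d = Δt · v_P v_S / (v_P − v_S) = Δt · (6.25·3.90)/(6.25−3.90) ≈ 10.3723·Δt.
So d_P = 197.43, d_Q = 232.46, d_R = 75.58 km.
Circle about each station: (x + 40.5)² + (y + 114.0)² = 197.43²; (x + 80.5)² + (y + 127.0)² = 232.46²; (x − 8.4)² + (y − 8.5)² = 75.58².
Subtracting the P equation from the Q and R equations removes the quadratic terms:
-80.0 x − 26.0 y = -7086.05
97.8 x + 245.0 y = 18772.83
Solving the 2×2 system: x ≈ 73.2, y ≈ 47.4 km.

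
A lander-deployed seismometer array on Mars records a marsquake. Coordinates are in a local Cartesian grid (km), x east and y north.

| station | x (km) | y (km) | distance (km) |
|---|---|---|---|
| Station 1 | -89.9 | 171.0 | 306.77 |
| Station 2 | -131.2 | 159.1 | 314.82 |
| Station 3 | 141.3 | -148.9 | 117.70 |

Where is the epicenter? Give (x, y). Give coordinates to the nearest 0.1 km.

29.7 km east, -111.5 km north

Circle about each station: (x + 89.9)² + (y − 171.0)² = 306.77²; (x + 131.2)² + (y − 159.1)² = 314.82²; (x − 141.3)² + (y + 148.9)² = 117.70².
Subtracting pairs of circle equations eliminates x²+y² and gives linear equations (the radical axes):
-82.6 x − 23.8 y = 199.44
462.4 x − 639.8 y = 85068.43
Solving the 2×2 system: x ≈ 29.7, y ≈ -111.5 km.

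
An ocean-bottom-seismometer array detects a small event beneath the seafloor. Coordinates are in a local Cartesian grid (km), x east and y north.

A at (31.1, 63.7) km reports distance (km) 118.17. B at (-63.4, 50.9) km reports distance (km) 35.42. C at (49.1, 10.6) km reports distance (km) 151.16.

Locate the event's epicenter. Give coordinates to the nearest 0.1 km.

Circle about each station: (x − 31.1)² + (y − 63.7)² = 118.17²; (x + 63.4)² + (y − 50.9)² = 35.42²; (x − 49.1)² + (y − 10.6)² = 151.16².
Subtracting the A equation from the B and C equations removes the quadratic terms:
-189.0 x − 25.6 y = 14295.04
36.0 x − 106.2 y = -11386.93
Solving the 2×2 system: x ≈ -86.2, y ≈ 78.0 km.

-86.2 km east, 78.0 km north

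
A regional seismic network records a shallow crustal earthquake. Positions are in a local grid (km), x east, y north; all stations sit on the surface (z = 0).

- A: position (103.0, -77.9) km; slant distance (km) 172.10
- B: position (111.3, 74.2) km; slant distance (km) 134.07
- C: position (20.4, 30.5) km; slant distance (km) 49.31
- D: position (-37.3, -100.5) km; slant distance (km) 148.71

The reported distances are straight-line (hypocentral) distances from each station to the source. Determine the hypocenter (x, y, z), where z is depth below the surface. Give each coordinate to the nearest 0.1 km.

(-15.2, 43.1, 31.7)

Each station gives a sphere (x−x_i)² + (y−y_i)² + z² = d_i² (stations at z=0).
Subtracting the A sphere from B and C: z² cancels, leaving linear equations in x and y:
16.6 x + 304.2 y = 12859.57
-165.2 x + 216.8 y = 11855.93
Solving: x ≈ -15.201, y ≈ 43.103 km (keep extra digits for the depth step; rounded: -15.2, 43.1).
Then from the A sphere: z² = 172.10² − (x − 103.0)² − (y + 77.9)² with x = -15.201, y = 43.103, so z ≈ 31.705 ≈ 31.7 km.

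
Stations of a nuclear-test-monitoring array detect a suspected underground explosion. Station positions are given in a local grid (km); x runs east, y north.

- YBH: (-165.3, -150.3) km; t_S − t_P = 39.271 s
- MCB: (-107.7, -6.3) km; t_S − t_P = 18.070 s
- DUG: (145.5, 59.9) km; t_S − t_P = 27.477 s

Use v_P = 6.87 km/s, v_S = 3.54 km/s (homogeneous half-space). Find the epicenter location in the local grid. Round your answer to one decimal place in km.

(-48.4, 111.6)

Distance from S−P lag: d = Δt · v_P v_S / (v_P − v_S) = Δt · (6.87·3.54)/(6.87−3.54) ≈ 7.3032·Δt.
So d_YBH = 286.81, d_MCB = 131.97, d_DUG = 200.67 km.
Circle about each station: (x + 165.3)² + (y + 150.3)² = 286.81²; (x + 107.7)² + (y + 6.3)² = 131.97²; (x − 145.5)² + (y − 59.9)² = 200.67².
Subtracting pairs of circle equations eliminates x²+y² and gives linear equations (the radical axes):
115.2 x + 288.0 y = 26568.70
621.6 x + 420.4 y = 16835.61
Solving the 2×2 system: x ≈ -48.4, y ≈ 111.6 km.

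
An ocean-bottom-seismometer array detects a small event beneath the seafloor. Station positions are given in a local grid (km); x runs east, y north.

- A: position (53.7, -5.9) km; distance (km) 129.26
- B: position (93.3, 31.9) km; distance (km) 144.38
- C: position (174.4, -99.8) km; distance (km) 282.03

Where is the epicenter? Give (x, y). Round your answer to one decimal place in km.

Circle about each station: (x − 53.7)² + (y + 5.9)² = 129.26²; (x − 93.3)² + (y − 31.9)² = 144.38²; (x − 174.4)² + (y + 99.8)² = 282.03².
Subtracting pairs of circle equations eliminates x²+y² and gives linear equations (the radical axes):
79.2 x + 75.6 y = 2666.56
241.4 x − 187.8 y = -25375.87
Solving the 2×2 system: x ≈ -42.8, y ≈ 80.1 km.

(-42.8, 80.1)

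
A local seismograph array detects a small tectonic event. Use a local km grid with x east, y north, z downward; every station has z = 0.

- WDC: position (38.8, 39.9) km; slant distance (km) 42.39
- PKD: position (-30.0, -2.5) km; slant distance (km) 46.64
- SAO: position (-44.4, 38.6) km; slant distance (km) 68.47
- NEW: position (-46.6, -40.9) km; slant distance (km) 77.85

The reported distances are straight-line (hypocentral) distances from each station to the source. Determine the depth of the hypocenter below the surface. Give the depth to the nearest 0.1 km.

Each station gives a sphere (x−x_i)² + (y−y_i)² + z² = d_i² (stations at z=0).
Subtracting the WDC sphere from PKD and SAO: z² cancels, leaving linear equations in x and y:
-137.6 x − 84.8 y = -2569.58
-166.4 x − 2.6 y = -2527.36
Solving: x ≈ 15.098, y ≈ 5.803 km (keep extra digits for the depth step; rounded: 15.1, 5.8).
Then from the WDC sphere: z² = 42.39² − (x − 38.8)² − (y − 39.9)² with x = 15.098, y = 5.803, so z ≈ 8.516 ≈ 8.5 km.

8.5 km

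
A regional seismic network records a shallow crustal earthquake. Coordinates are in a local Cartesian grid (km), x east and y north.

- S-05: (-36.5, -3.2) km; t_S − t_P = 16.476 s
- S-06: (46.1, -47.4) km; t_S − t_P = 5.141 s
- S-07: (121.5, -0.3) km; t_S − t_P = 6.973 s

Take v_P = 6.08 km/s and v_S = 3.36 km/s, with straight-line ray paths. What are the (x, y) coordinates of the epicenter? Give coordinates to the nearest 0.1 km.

82.9 km east, -35.7 km north

Distance from S−P lag: d = Δt · v_P v_S / (v_P − v_S) = Δt · (6.08·3.36)/(6.08−3.36) ≈ 7.5106·Δt.
So d_S-05 = 123.74, d_S-06 = 38.61, d_S-07 = 52.37 km.
Circle about each station: (x + 36.5)² + (y + 3.2)² = 123.74²; (x − 46.1)² + (y + 47.4)² = 38.61²; (x − 121.5)² + (y + 0.3)² = 52.37².
Subtracting the S-05 equation from the S-06 and S-07 equations removes the quadratic terms:
165.2 x − 88.4 y = 16850.34
316.0 x + 5.8 y = 25988.82
Solving the 2×2 system: x ≈ 82.9, y ≈ -35.7 km.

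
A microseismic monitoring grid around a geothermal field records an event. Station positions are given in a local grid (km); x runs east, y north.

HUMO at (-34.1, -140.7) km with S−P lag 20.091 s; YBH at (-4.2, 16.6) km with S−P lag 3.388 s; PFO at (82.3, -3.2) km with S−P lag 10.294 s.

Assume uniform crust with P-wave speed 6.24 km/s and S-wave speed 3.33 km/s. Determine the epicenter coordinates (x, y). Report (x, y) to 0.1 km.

Distance from S−P lag: d = Δt · v_P v_S / (v_P − v_S) = Δt · (6.24·3.33)/(6.24−3.33) ≈ 7.1406·Δt.
So d_HUMO = 143.46, d_YBH = 24.19, d_PFO = 73.51 km.
Circle about each station: (x + 34.1)² + (y + 140.7)² = 143.46²; (x + 4.2)² + (y − 16.6)² = 24.19²; (x − 82.3)² + (y + 3.2)² = 73.51².
Subtracting pairs of circle equations eliminates x²+y² and gives linear equations (the radical axes):
59.8 x + 314.6 y = -670.48
232.8 x + 275.0 y = 1001.28
Solving the 2×2 system: x ≈ 8.8, y ≈ -3.8 km.
Check against HUMO (with the unrounded x, y): √((x + 34.1)²+(y + 140.7)²) = 143.46 ≈ 143.46 km. ✓

(8.8, -3.8)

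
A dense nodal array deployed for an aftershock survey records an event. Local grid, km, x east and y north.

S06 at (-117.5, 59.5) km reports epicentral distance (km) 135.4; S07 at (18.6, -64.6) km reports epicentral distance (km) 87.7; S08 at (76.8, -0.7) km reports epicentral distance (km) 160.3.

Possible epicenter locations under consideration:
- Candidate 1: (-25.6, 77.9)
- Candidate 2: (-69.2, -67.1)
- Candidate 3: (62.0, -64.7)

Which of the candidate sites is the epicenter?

For each candidate, compare |candidate − station| to the reported distance:
Candidate 1: residuals S06 41.7, S07 61.5, S08 31.2 → max 61.5 km
Candidate 2: residuals S06 0.1, S07 0.1, S08 0.1 → max 0.1 km
Candidate 3: residuals S06 82.9, S07 44.3, S08 94.6 → max 94.6 km
Only Candidate 2 has all residuals ≈ 0.

Candidate 2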